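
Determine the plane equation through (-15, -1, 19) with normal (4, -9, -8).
d = n·P = (4)(-15) + (-9)(-1) + (-8)(19) = -203
Plane: 4x - 9y - 8z = -203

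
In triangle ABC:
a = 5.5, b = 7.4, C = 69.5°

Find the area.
Using A = ½ab·sin(C):
A = ½·5.5·7.4·sin(69.5°) = ½·40.7·0.936672 = 19.06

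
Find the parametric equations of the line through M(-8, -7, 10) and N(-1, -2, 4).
Direction vector d = N - M = (7, 5, -6)
x = -8 + 7t, y = -7 + 5t, z = 10 - 6t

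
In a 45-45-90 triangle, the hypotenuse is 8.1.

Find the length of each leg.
In a 45-45-90 triangle, hypotenuse = leg·√2  →  leg = hypotenuse/√2
leg = 8.1/√2 = 5.728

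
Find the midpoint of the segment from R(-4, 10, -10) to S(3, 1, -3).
Midpoint = ((-4+3)/2, (10+1)/2, (-10-3)/2) = (-0.5, 5.5, -6.5)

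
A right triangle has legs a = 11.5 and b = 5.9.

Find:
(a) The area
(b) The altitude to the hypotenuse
(a) Area = ½ab = ½·11.5·5.9 = 33.925
(b) Hypotenuse c = √(11.5² + 5.9²) = √167.06 = 12.9252
    Area = ½·c·h_c  →  h_c = 2·Area/c = 2·33.925/12.9252 = 5.249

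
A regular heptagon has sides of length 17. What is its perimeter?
Perimeter = number of sides * side length
Perimeter = 7 * 17
Perimeter = 119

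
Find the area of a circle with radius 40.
Area = pi * r²
Area = pi * 40²
Area = pi * 1600
Area = 5026.55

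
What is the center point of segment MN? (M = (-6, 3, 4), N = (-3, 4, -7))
Midpoint = ((-6-3)/2, (3+4)/2, (4-7)/2) = (-4.5, 3.5, -1.5)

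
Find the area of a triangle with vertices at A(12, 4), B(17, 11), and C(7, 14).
Using the coordinate formula: Area = (1/2)|x₁(y₂-y₃) + x₂(y₃-y₁) + x₃(y₁-y₂)|
Area = (1/2)|12(11-14) + 17(14-4) + 7(4-11)|
Area = (1/2)|12*(-3) + 17*10 + 7*(-7)|
Area = (1/2)|(-36) + 170 + (-49)|
Area = (1/2)*85 = 42.50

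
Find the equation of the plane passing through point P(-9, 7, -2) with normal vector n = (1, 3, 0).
d = n·P = (1)(-9) + (3)(7) + (0)(-2) = 12
Plane: x + 3y = 12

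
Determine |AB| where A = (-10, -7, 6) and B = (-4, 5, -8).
d = √[(6)² + (12)² + (-14)²] = √376 = 19.39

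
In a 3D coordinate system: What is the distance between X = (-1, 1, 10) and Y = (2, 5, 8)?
d = √[(3)² + (4)² + (-2)²] = √29 = 5.385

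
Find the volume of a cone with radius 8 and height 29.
Volume = (1/3) * pi * r² * h
Volume = (1/3) * pi * 8² * 29
Volume = (1/3) * pi * 64 * 29
Volume = (1/3) * pi * 1856
Volume = 1943.60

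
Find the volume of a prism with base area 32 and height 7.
Volume = base area * height
Volume = 32 * 7
Volume = 224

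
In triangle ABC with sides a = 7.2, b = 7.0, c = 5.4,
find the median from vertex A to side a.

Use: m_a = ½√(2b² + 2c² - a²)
m_a = ½√(2·7.0² + 2·5.4² - 7.2²)
m_a = ½√(98 + 58.32 - 51.84) = ½√104.48 = 5.111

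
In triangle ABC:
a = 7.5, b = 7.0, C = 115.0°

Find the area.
Using A = ½ab·sin(C):
A = ½·7.5·7.0·sin(115.0°) = ½·52.5·0.906308 = 23.79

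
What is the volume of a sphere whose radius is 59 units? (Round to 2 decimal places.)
Volume = (4/3) * pi * r³
Volume = (4/3) * pi * 59³
Volume = (4/3) * pi * 205379
Volume = 860289.54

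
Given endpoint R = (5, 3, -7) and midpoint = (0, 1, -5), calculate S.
S = (2×0 - 5, 2×1 - 3, 2×(-5) - (-7)) = (-5, -1, -3)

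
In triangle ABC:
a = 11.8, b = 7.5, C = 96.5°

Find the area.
Using A = ½ab·sin(C):
A = ½·11.8·7.5·sin(96.5°) = ½·88.5·0.993572 = 43.97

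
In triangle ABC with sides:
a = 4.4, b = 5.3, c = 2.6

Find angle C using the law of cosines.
cos(C) = (a² + b² - c²)/(2ab)
cos(C) = (4.4² + 5.3² - 2.6²)/(2·4.4·5.3) = 40.69/46.64 = 0.872427
C = arccos(0.872427) = 29.26°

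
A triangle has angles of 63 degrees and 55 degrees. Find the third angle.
Sum of angles in a triangle = 180 degrees
Third angle = 180 - 63 - 55
Third angle = 62 degrees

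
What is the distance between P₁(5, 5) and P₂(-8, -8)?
Using the distance formula: d = sqrt((x₂-x₁)² + (y₂-y₁)²)
dx = (-8) - 5 = -13
dy = (-8) - 5 = -13
d = sqrt((-13)² + (-13)²) = sqrt(169 + 169) = sqrt(338) = 18.38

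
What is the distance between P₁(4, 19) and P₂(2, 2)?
Using the distance formula: d = sqrt((x₂-x₁)² + (y₂-y₁)²)
dx = 2 - 4 = -2
dy = 2 - 19 = -17
d = sqrt((-2)² + (-17)²) = sqrt(4 + 289) = sqrt(293) = 17.12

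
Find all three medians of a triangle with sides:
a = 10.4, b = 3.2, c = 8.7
Using m_x = ½√(2y² + 2z² - x²):
m_a = ½√(2·3.2² + 2·8.7² - 10.4²) = ½√63.7 = 3.991
m_b = ½√(2·10.4² + 2·8.7² - 3.2²) = ½√357.46 = 9.453
m_c = ½√(2·10.4² + 2·3.2² - 8.7²) = ½√161.11 = 6.346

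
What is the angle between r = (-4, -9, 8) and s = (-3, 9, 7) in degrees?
r·s = -13, |r|² = 161, |s|² = 139
cos θ = -13/√22379 ≈ -0.0869
θ ≈ 94.99°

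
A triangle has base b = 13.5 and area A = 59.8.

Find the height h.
A = ½bh  →  h = 2A/b
h = 2·59.8/13.5 = 8.859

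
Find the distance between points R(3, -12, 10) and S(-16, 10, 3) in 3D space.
d = √[(-19)² + (22)² + (-7)²] = √894 = 29.9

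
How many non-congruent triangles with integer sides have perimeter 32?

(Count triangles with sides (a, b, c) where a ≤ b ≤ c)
With a ≤ b ≤ c and a + b + c = 32, the triangle inequality a + b > c gives c < 32/2, so c ≤ 15.
Iterate a from 1 to ⌊p/3⌋ = 10; for each a, b ranges from a to ⌊(p−a)/2⌋ with c = p − a − b, keeping only c ≥ b.
Triples: (2, 15, 15), (3, 14, 15), (4, 13, 15), …
Count = 21 triangles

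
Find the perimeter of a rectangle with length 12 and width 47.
Perimeter = 2 * (length + width)
Perimeter = 2 * (12 + 47)
Perimeter = 2 * 59
Perimeter = 118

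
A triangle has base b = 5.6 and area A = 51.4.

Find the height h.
A = ½bh  →  h = 2A/b
h = 2·51.4/5.6 = 18.36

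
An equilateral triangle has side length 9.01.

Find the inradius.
For an equilateral triangle, r = s/(2√3) where s is the side.
r = 9.01/(2√3) = 9.01/3.464102 = 2.601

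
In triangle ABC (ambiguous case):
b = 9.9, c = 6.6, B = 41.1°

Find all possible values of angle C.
sin(C)/c = sin(B)/b  →  sin(C) = c·sin(B)/b = 6.6·sin(41.1°)/9.9 = 0.438250
C₁ = arcsin(0.438250) = 25.99°,  C₂ = 180° - C₁ = 154.01°
Check C₂: A = 180° - 41.1° - 154.01° = -15.11° ≤ 0, rejected
C = 25.99° (one solution)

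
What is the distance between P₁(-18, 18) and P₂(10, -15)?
Using the distance formula: d = sqrt((x₂-x₁)² + (y₂-y₁)²)
dx = 10 - (-18) = 28
dy = (-15) - 18 = -33
d = sqrt(28² + (-33)²) = sqrt(784 + 1089) = sqrt(1873) = 43.28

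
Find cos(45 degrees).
cos(45 degrees) = sqrt(2)/2
Decimal approximation: 0.7071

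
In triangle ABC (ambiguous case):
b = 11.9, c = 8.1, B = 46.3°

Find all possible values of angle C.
sin(C)/c = sin(B)/b  →  sin(C) = c·sin(B)/b = 8.1·sin(46.3°)/11.9 = 0.492104
C₁ = arcsin(0.492104) = 29.48°,  C₂ = 180° - C₁ = 150.52°
Check C₂: A = 180° - 46.3° - 150.52° = -16.82° ≤ 0, rejected
C = 29.48° (one solution)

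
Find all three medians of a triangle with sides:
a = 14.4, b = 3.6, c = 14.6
Using m_x = ½√(2y² + 2z² - x²):
m_a = ½√(2·3.6² + 2·14.6² - 14.4²) = ½√244.88 = 7.824
m_b = ½√(2·14.4² + 2·14.6² - 3.6²) = ½√828.08 = 14.39
m_c = ½√(2·14.4² + 2·3.6² - 14.6²) = ½√227.48 = 7.541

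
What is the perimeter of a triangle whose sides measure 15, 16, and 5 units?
Perimeter = sum of all sides
Perimeter = 15 + 16 + 5
Perimeter = 36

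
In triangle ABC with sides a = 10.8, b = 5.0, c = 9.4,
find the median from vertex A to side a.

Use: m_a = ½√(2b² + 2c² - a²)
m_a = ½√(2·5.0² + 2·9.4² - 10.8²)
m_a = ½√(50 + 176.72 - 116.64) = ½√110.08 = 5.246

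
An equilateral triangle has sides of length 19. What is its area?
Area = (sqrt(3)/4) * s²
Area = (sqrt(3)/4) * 19²
Area = (sqrt(3)/4) * 361
Area = 156.32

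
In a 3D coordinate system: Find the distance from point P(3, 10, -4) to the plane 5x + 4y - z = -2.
d = |5(3) + 4(10) + (-1)(-4) - (-2)| / √(5² + 4² + (-1)²) = 61/√42 = 9.413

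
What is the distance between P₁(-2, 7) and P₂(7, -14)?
Using the distance formula: d = sqrt((x₂-x₁)² + (y₂-y₁)²)
dx = 7 - (-2) = 9
dy = (-14) - 7 = -21
d = sqrt(9² + (-21)²) = sqrt(81 + 441) = sqrt(522) = 22.85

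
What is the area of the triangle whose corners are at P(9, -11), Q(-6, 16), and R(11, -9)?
Using the coordinate formula: Area = (1/2)|x₁(y₂-y₃) + x₂(y₃-y₁) + x₃(y₁-y₂)|
Area = (1/2)|9(16-(-9)) + (-6)((-9)-(-11)) + 11((-11)-16)|
Area = (1/2)|9*25 + (-6)*2 + 11*(-27)|
Area = (1/2)|225 + (-12) + (-297)|
Area = (1/2)*84 = 42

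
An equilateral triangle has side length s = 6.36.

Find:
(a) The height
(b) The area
(a) Height h = s·√3/2 = 6.36·√3/2 = 5.508
(b) Area = (√3/4)·s² = (√3/4)·6.36² = (√3/4)·40.4496 = 17.52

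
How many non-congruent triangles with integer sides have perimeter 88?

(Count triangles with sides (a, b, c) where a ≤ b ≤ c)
With a ≤ b ≤ c and a + b + c = 88, the triangle inequality a + b > c gives c < 88/2, so c ≤ 43.
Iterate a from 1 to ⌊p/3⌋ = 29; for each a, b ranges from a to ⌊(p−a)/2⌋ with c = p − a − b, keeping only c ≥ b.
Triples: (2, 43, 43), (3, 42, 43), (4, 41, 43), …
Count = 161 triangles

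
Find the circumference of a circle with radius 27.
Circumference = 2 * pi * r
Circumference = 2 * pi * 27
Circumference = 169.65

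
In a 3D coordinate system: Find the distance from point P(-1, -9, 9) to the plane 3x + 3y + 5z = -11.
d = |3(-1) + 3(-9) + 5(9) - (-11)| / √(3² + 3² + 5²) = 26/√43 = 3.965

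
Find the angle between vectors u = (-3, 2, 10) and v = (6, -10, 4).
u·v = 2, |u|² = 113, |v|² = 152
cos θ = 2/√17176 ≈ 0.01526
θ ≈ 89.13°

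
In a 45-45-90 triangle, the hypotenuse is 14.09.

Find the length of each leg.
In a 45-45-90 triangle, hypotenuse = leg·√2  →  leg = hypotenuse/√2
leg = 14.09/√2 = 9.963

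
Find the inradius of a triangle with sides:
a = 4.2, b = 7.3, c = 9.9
s = (a+b+c)/2 = (4.2+7.3+9.9)/2 = 10.7
Area = √(s(s-a)(s-b)(s-c)) = √(10.7·6.5·3.4·0.8) = 13.7541
r = Area/s = 13.7541/10.7 = 1.285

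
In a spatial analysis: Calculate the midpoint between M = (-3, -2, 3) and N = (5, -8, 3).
Midpoint = ((-3+5)/2, (-2-8)/2, (3+3)/2) = (1, -5, 3)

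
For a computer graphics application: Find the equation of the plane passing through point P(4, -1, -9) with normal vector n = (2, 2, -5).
d = n·P = (2)(4) + (2)(-1) + (-5)(-9) = 51
Plane: 2x + 2y - 5z = 51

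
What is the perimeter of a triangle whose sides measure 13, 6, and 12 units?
Perimeter = sum of all sides
Perimeter = 13 + 6 + 12
Perimeter = 31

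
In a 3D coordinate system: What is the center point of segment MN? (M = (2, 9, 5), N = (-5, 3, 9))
Midpoint = ((2-5)/2, (9+3)/2, (5+9)/2) = (-1.5, 6, 7)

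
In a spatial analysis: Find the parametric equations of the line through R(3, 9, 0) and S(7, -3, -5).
Direction vector d = S - R = (4, -12, -5)
x = 3 + 4t, y = 9 - 12t, z = 0 - 5t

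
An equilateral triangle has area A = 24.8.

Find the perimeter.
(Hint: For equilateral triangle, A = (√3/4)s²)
A = (√3/4)s²  →  s² = 4A/√3 = 4·24.8/√3 = 57.2731
s = 7.5679
Perimeter = 3s = 22.7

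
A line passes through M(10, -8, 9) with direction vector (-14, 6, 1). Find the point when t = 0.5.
P(0.5) = (10 + (-14)(0.5), -8 + 6(0.5), 9 + 1(0.5)) = (3, -5, 9.5)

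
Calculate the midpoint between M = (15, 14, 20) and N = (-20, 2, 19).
Midpoint = ((15-20)/2, (14+2)/2, (20+19)/2) = (-2.5, 8, 19.5)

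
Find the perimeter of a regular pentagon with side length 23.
Perimeter = number of sides * side length
Perimeter = 5 * 23
Perimeter = 115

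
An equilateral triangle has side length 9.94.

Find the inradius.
For an equilateral triangle, r = s/(2√3) where s is the side.
r = 9.94/(2√3) = 9.94/3.464102 = 2.869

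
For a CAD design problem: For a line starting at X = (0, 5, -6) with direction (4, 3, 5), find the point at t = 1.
P(1) = (0 + 4(1), 5 + 3(1), -6 + 5(1)) = (4, 8, -1)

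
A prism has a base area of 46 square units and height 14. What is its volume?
Volume = base area * height
Volume = 46 * 14
Volume = 644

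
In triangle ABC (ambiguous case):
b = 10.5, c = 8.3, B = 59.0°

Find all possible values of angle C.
sin(C)/c = sin(B)/b  →  sin(C) = c·sin(B)/b = 8.3·sin(59.0°)/10.5 = 0.677570
C₁ = arcsin(0.677570) = 42.65°,  C₂ = 180° - C₁ = 137.35°
Check C₂: A = 180° - 59.0° - 137.35° = -16.35° ≤ 0, rejected
C = 42.65° (one solution)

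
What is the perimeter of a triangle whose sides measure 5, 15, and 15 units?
Perimeter = sum of all sides
Perimeter = 5 + 15 + 15
Perimeter = 35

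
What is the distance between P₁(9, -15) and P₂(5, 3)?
Using the distance formula: d = sqrt((x₂-x₁)² + (y₂-y₁)²)
dx = 5 - 9 = -4
dy = 3 - (-15) = 18
d = sqrt((-4)² + 18²) = sqrt(16 + 324) = sqrt(340) = 18.44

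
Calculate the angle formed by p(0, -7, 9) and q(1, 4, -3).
p·q = -55, |p|² = 130, |q|² = 26
cos θ = -55/√3380 ≈ -0.946
θ ≈ 161.1°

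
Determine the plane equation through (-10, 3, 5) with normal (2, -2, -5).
d = n·P = (2)(-10) + (-2)(3) + (-5)(5) = -51
Plane: 2x - 2y - 5z = -51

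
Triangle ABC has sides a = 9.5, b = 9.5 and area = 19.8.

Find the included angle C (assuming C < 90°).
Area = ½ab·sin(C)  →  sin(C) = 2·Area/(ab)
sin(C) = 2·19.8/(9.5·9.5) = 0.438781
C = arcsin(0.438781) = 26.03°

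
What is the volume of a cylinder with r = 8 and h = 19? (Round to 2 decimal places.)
Volume = pi * r² * h
Volume = pi * 8² * 19
Volume = pi * 64 * 19
Volume = pi * 1216
Volume = 3820.18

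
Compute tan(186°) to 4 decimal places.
tan(186 degrees) = 0.1051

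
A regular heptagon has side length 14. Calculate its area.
For a regular 7-gon with side length s = 14:
Apothem a = s / (2*tan(pi/7)) = 14 / (2*tan(pi/7)) ≈ 14.53565
Perimeter P = 7 * 14 = 98
Area = (1/2) * P * a = (1/2) * 98 * 14.53565 = 712.25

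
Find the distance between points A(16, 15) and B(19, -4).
Using the distance formula: d = sqrt((x₂-x₁)² + (y₂-y₁)²)
dx = 19 - 16 = 3
dy = (-4) - 15 = -19
d = sqrt(3² + (-19)²) = sqrt(9 + 361) = sqrt(370) = 19.24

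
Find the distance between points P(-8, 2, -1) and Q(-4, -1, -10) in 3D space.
d = √[(4)² + (-3)² + (-9)²] = √106 = 10.3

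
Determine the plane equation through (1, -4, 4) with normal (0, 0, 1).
d = n·P = (0)(1) + (0)(-4) + (1)(4) = 4
Plane: z = 4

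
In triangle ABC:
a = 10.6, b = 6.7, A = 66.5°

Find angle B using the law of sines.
sin(B)/b = sin(A)/a
sin(B) = b·sin(A)/a = 6.7·sin(66.5°)/10.6 = 0.579651
B = arcsin(0.579651) = 35.43°  (b ≤ a, so B ≤ A and the acute solution is unique)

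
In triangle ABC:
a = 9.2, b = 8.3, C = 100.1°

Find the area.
Using A = ½ab·sin(C):
A = ½·9.2·8.3·sin(100.1°) = ½·76.36·0.984503 = 37.59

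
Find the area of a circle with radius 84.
Area = pi * r²
Area = pi * 84²
Area = pi * 7056
Area = 22167.08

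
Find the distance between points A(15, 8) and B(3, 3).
Using the distance formula: d = sqrt((x₂-x₁)² + (y₂-y₁)²)
dx = 3 - 15 = -12
dy = 3 - 8 = -5
d = sqrt((-12)² + (-5)²) = sqrt(144 + 25) = sqrt(169) = 13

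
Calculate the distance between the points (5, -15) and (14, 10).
Using the distance formula: d = sqrt((x₂-x₁)² + (y₂-y₁)²)
dx = 14 - 5 = 9
dy = 10 - (-15) = 25
d = sqrt(9² + 25²) = sqrt(81 + 625) = sqrt(706) = 26.57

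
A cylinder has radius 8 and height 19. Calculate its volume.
Volume = pi * r² * h
Volume = pi * 8² * 19
Volume = pi * 64 * 19
Volume = pi * 1216
Volume = 3820.18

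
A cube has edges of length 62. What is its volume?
Volume = s³
Volume = 62³
Volume = 238328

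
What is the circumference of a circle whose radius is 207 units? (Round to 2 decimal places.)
Circumference = 2 * pi * r
Circumference = 2 * pi * 207
Circumference = 1300.62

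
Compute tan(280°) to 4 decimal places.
tan(280 degrees) = -5.6713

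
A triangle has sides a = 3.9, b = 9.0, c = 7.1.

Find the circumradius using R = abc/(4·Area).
s = (a+b+c)/2 = 10
Area = √(s(s-a)(s-b)(s-c)) = √(10·6.1·1·2.9) = 13.3004
R = abc/(4·Area) = (3.9·9.0·7.1)/(4·13.3004) = 249.21/53.2016 = 4.684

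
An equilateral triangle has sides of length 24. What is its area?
Area = (sqrt(3)/4) * s²
Area = (sqrt(3)/4) * 24²
Area = (sqrt(3)/4) * 576
Area = 249.42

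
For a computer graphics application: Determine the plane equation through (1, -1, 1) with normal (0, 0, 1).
d = n·P = (0)(1) + (0)(-1) + (1)(1) = 1
Plane: z = 1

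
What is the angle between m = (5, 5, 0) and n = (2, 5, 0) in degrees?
m·n = 35, |m|² = 50, |n|² = 29
cos θ = 35/√1450 ≈ 0.9191
θ ≈ 23.2°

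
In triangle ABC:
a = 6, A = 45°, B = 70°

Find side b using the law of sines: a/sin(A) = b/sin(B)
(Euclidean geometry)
b = a·sin(B)/sin(A) = 6·sin(70°)/sin(45°)
b = 6·0.939693/0.707107 = 7.974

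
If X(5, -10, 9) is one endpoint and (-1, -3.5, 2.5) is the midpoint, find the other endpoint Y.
Y = (2×(-1) - 5, 2×(-3.5) - (-10), 2×2.5 - 9) = (-7, 3, -4)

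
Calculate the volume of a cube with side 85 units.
Volume = s³
Volume = 85³
Volume = 614125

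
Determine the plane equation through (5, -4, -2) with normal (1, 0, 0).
d = n·P = (1)(5) + (0)(-4) + (0)(-2) = 5
Plane: x = 5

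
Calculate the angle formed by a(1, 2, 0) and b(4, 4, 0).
a·b = 12, |a|² = 5, |b|² = 32
cos θ = 12/√160 ≈ 0.9487
θ ≈ 18.43°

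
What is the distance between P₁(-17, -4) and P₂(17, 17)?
Using the distance formula: d = sqrt((x₂-x₁)² + (y₂-y₁)²)
dx = 17 - (-17) = 34
dy = 17 - (-4) = 21
d = sqrt(34² + 21²) = sqrt(1156 + 441) = sqrt(1597) = 39.96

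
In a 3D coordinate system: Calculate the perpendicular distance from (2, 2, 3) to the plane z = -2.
d = |0(2) + 0(2) + 1(3) - (-2)| / √(0² + 0² + 1²) = 5/√1 = 5.0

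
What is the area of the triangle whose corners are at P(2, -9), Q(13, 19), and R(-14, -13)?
Using the coordinate formula: Area = (1/2)|x₁(y₂-y₃) + x₂(y₃-y₁) + x₃(y₁-y₂)|
Area = (1/2)|2(19-(-13)) + 13((-13)-(-9)) + (-14)((-9)-19)|
Area = (1/2)|2*32 + 13*(-4) + (-14)*(-28)|
Area = (1/2)|64 + (-52) + 392|
Area = (1/2)*404 = 202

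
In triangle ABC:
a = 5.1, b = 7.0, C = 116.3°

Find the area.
Using A = ½ab·sin(C):
A = ½·5.1·7.0·sin(116.3°) = ½·35.7·0.896486 = 16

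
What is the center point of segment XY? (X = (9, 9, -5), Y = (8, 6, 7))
Midpoint = ((9+8)/2, (9+6)/2, (-5+7)/2) = (8.5, 7.5, 1)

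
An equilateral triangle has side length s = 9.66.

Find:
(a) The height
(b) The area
(a) Height h = s·√3/2 = 9.66·√3/2 = 8.366
(b) Area = (√3/4)·s² = (√3/4)·9.66² = (√3/4)·93.3156 = 40.41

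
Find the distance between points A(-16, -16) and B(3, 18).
Using the distance formula: d = sqrt((x₂-x₁)² + (y₂-y₁)²)
dx = 3 - (-16) = 19
dy = 18 - (-16) = 34
d = sqrt(19² + 34²) = sqrt(361 + 1156) = sqrt(1517) = 38.95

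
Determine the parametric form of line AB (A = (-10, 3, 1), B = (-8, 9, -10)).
Direction vector d = B - A = (2, 6, -11)
x = -10 + 2t, y = 3 + 6t, z = 1 - 11t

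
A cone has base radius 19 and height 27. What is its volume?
Volume = (1/3) * pi * r² * h
Volume = (1/3) * pi * 19² * 27
Volume = (1/3) * pi * 361 * 27
Volume = (1/3) * pi * 9747
Volume = 10207.03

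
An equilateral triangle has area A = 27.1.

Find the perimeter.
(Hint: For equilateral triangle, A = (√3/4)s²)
A = (√3/4)s²  →  s² = 4A/√3 = 4·27.1/√3 = 62.5848
s = 7.91105
Perimeter = 3s = 23.73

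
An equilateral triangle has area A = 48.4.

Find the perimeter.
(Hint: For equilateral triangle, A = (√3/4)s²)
A = (√3/4)s²  →  s² = 4A/√3 = 4·48.4/√3 = 111.775
s = 10.5724
Perimeter = 3s = 31.72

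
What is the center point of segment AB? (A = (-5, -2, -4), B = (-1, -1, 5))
Midpoint = ((-5-1)/2, (-2-1)/2, (-4+5)/2) = (-3, -1.5, 0.5)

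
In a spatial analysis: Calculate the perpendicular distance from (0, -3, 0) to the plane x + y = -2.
d = |1(0) + 1(-3) + 0(0) - (-2)| / √(1² + 1² + 0²) = 1/√2 = 0.7071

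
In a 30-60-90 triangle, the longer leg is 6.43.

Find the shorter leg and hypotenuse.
In a 30-60-90 triangle, sides are in ratio 1 : √3 : 2.
Long leg = short leg·√3  →  short leg = 6.43/√3 = 3.712
Hypotenuse = 2·(short leg) = 2·6.43/√3 = 7.425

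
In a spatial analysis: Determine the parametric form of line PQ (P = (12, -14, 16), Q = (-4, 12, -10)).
Direction vector d = Q - P = (-16, 26, -26)
x = 12 - 16t, y = -14 + 26t, z = 16 - 26t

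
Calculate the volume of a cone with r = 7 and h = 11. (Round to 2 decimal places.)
Volume = (1/3) * pi * r² * h
Volume = (1/3) * pi * 7² * 11
Volume = (1/3) * pi * 49 * 11
Volume = (1/3) * pi * 539
Volume = 564.44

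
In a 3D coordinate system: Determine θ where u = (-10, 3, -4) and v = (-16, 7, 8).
u·v = 149, |u|² = 125, |v|² = 369
cos θ = 149/√46125 ≈ 0.6938
θ ≈ 46.07°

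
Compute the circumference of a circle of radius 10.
Circumference = 2 * pi * r
Circumference = 2 * pi * 10
Circumference = 62.83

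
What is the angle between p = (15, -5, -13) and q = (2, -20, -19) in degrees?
p·q = 377, |p|² = 419, |q|² = 765
cos θ = 377/√320535 ≈ 0.6659
θ ≈ 48.25°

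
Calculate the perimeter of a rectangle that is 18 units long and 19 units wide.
Perimeter = 2 * (length + width)
Perimeter = 2 * (18 + 19)
Perimeter = 2 * 37
Perimeter = 74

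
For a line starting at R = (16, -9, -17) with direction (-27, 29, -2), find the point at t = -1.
P(-1) = (16 + (-27)(-1), -9 + 29(-1), -17 + (-2)(-1)) = (43, -38, -15)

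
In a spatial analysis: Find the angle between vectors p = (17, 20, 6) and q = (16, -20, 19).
p·q = -14, |p|² = 725, |q|² = 1017
cos θ = -14/√737325 ≈ -0.0163
θ ≈ 90.93°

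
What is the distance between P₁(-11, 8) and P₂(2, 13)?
Using the distance formula: d = sqrt((x₂-x₁)² + (y₂-y₁)²)
dx = 2 - (-11) = 13
dy = 13 - 8 = 5
d = sqrt(13² + 5²) = sqrt(169 + 25) = sqrt(194) = 13.93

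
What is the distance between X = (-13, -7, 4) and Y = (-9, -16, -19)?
d = √[(4)² + (-9)² + (-23)²] = √626 = 25.02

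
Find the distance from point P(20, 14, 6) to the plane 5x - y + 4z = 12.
d = |5(20) + (-1)(14) + 4(6) - (12)| / √(5² + (-1)² + 4²) = 98/√42 = 15.12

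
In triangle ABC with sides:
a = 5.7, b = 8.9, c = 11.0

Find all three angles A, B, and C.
By the law of cosines:
cos(A) = (b² + c² - a²)/(2bc) = 0.856588  →  A = 31.06°
cos(B) = (a² + c² - b²)/(2ac) = 0.592344  →  B = 53.68°
cos(C) = (a² + b² - c²)/(2ab) = -0.091662  →  C = 95.26°
Check: A + B + C = 180.0° ✓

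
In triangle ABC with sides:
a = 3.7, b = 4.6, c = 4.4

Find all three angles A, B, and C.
By the law of cosines:
cos(A) = (b² + c² - a²)/(2bc) = 0.662796  →  A = 48.49°
cos(B) = (a² + c² - b²)/(2ac) = 0.365172  →  B = 68.58°
cos(C) = (a² + b² - c²)/(2ab) = 0.455053  →  C = 62.93°
Check: A + B + C = 180.0° ✓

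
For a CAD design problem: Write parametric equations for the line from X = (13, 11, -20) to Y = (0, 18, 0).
Direction vector d = Y - X = (-13, 7, 20)
x = 13 - 13t, y = 11 + 7t, z = -20 + 20t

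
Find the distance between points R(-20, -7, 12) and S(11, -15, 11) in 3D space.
d = √[(31)² + (-8)² + (-1)²] = √1026 = 32.03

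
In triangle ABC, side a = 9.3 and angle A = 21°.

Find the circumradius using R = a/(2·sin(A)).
R = a/(2·sin(A)) = 9.3/(2·sin(21°))
R = 9.3/(2·0.358368) = 9.3/0.716736 = 12.98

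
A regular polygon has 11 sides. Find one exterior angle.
Exterior angle of a regular n-gon = 360/n
Exterior angle = 360/11
Exterior angle = 32.73 degrees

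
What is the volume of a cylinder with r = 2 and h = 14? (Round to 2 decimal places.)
Volume = pi * r² * h
Volume = pi * 2² * 14
Volume = pi * 4 * 14
Volume = pi * 56
Volume = 175.93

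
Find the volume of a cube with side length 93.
Volume = s³
Volume = 93³
Volume = 804357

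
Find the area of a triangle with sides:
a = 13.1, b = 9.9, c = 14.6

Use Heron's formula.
s = (a+b+c)/2 = (13.1+9.9+14.6)/2 = 18.8
A = √(s(s-a)(s-b)(s-c)) = √(18.8·5.7·8.9·4.2)
A = √4005.64 = 63.29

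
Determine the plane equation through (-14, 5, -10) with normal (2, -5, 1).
d = n·P = (2)(-14) + (-5)(5) + (1)(-10) = -63
Plane: 2x - 5y + z = -63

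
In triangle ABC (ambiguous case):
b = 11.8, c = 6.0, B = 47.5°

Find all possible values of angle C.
sin(C)/c = sin(B)/b  →  sin(C) = c·sin(B)/b = 6.0·sin(47.5°)/11.8 = 0.374887
C₁ = arcsin(0.374887) = 22.02°,  C₂ = 180° - C₁ = 157.98°
Check C₂: A = 180° - 47.5° - 157.98° = -25.48° ≤ 0, rejected
C = 22.02° (one solution)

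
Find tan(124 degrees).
tan(124 degrees) = -1.4826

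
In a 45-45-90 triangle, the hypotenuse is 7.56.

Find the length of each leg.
In a 45-45-90 triangle, hypotenuse = leg·√2  →  leg = hypotenuse/√2
leg = 7.56/√2 = 5.346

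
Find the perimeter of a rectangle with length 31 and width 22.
Perimeter = 2 * (length + width)
Perimeter = 2 * (31 + 22)
Perimeter = 2 * 53
Perimeter = 106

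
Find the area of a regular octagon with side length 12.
For a regular 8-gon with side length s = 12:
Apothem a = s / (2*tan(pi/8)) = 12 / (2*tan(pi/8)) ≈ 14.4853
Perimeter P = 8 * 12 = 96
Area = (1/2) * P * a = (1/2) * 96 * 14.4853 = 695.29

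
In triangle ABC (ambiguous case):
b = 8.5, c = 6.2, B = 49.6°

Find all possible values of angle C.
sin(C)/c = sin(B)/b  →  sin(C) = c·sin(B)/b = 6.2·sin(49.6°)/8.5 = 0.555475
C₁ = arcsin(0.555475) = 33.74°,  C₂ = 180° - C₁ = 146.26°
Check C₂: A = 180° - 49.6° - 146.26° = -15.86° ≤ 0, rejected
C = 33.74° (one solution)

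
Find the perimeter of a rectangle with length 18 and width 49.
Perimeter = 2 * (length + width)
Perimeter = 2 * (18 + 49)
Perimeter = 2 * 67
Perimeter = 134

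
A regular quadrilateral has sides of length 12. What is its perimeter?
Perimeter = number of sides * side length
Perimeter = 4 * 12
Perimeter = 48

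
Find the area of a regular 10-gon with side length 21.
For a regular 10-gon with side length s = 21:
Apothem a = s / (2*tan(pi/10)) = 21 / (2*tan(pi/10)) ≈ 32.3157
Perimeter P = 10 * 21 = 210
Area = (1/2) * P * a = (1/2) * 210 * 32.3157 = 3393.15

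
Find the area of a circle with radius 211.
Area = pi * r²
Area = pi * 211²
Area = pi * 44521
Area = 139866.85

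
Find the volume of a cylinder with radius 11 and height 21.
Volume = pi * r² * h
Volume = pi * 11² * 21
Volume = pi * 121 * 21
Volume = pi * 2541
Volume = 7982.79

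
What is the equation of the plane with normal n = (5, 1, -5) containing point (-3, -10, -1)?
d = n·P = (5)(-3) + (1)(-10) + (-5)(-1) = -20
Plane: 5x + y - 5z = -20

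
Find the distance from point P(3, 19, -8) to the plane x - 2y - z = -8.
d = |1(3) + (-2)(19) + (-1)(-8) - (-8)| / √(1² + (-2)² + (-1)²) = 19/√6 = 7.757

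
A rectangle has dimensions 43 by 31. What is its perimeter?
Perimeter = 2 * (length + width)
Perimeter = 2 * (43 + 31)
Perimeter = 2 * 74
Perimeter = 148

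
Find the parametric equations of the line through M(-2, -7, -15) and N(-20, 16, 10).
Direction vector d = N - M = (-18, 23, 25)
x = -2 - 18t, y = -7 + 23t, z = -15 + 25t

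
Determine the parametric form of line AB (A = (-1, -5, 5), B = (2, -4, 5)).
Direction vector d = B - A = (3, 1, 0)
x = -1 + 3t, y = -5 + t, z = 5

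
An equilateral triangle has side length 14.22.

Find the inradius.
For an equilateral triangle, r = s/(2√3) where s is the side.
r = 14.22/(2√3) = 14.22/3.464102 = 4.105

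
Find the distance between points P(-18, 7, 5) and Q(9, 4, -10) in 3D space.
d = √[(27)² + (-3)² + (-15)²] = √963 = 31.03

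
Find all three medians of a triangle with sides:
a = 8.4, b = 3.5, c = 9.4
Using m_x = ½√(2y² + 2z² - x²):
m_a = ½√(2·3.5² + 2·9.4² - 8.4²) = ½√130.66 = 5.715
m_b = ½√(2·8.4² + 2·9.4² - 3.5²) = ½√305.59 = 8.741
m_c = ½√(2·8.4² + 2·3.5² - 9.4²) = ½√77.26 = 4.395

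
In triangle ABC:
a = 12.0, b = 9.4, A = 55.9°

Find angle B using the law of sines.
sin(B)/b = sin(A)/a
sin(B) = b·sin(A)/a = 9.4·sin(55.9°)/12.0 = 0.648647
B = arcsin(0.648647) = 40.44°  (b ≤ a, so B ≤ A and the acute solution is unique)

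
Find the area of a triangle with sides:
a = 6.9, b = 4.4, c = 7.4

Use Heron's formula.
s = (a+b+c)/2 = (6.9+4.4+7.4)/2 = 9.35
A = √(s(s-a)(s-b)(s-c)) = √(9.35·2.45·4.95·1.95)
A = √221.115 = 14.87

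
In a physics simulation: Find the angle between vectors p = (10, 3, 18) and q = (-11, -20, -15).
p·q = -440, |p|² = 433, |q|² = 746
cos θ = -440/√323018 ≈ -0.7742
θ ≈ 140.7°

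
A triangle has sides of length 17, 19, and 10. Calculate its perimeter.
Perimeter = sum of all sides
Perimeter = 17 + 19 + 10
Perimeter = 46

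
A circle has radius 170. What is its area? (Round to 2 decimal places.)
Area = pi * r²
Area = pi * 170²
Area = pi * 28900
Area = 90792.03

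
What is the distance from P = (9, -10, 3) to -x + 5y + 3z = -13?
d = |(-1)(9) + 5(-10) + 3(3) - (-13)| / √((-1)² + 5² + 3²) = 37/√35 = 6.254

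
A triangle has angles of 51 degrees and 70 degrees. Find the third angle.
Sum of angles in a triangle = 180 degrees
Third angle = 180 - 51 - 70
Third angle = 59 degrees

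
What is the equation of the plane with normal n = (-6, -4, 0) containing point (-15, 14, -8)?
d = n·P = (-6)(-15) + (-4)(14) + (0)(-8) = 34
Plane: -6x - 4y = 34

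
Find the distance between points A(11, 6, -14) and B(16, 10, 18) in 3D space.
d = √[(5)² + (4)² + (32)²] = √1065 = 32.63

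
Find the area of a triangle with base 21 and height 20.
Area = (1/2) * base * height
Area = (1/2) * 21 * 20
Area = 210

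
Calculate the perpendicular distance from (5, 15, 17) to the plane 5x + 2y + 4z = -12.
d = |5(5) + 2(15) + 4(17) - (-12)| / √(5² + 2² + 4²) = 135/√45 = 20.12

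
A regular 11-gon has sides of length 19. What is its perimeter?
Perimeter = number of sides * side length
Perimeter = 11 * 19
Perimeter = 209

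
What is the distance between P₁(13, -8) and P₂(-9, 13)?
Using the distance formula: d = sqrt((x₂-x₁)² + (y₂-y₁)²)
dx = (-9) - 13 = -22
dy = 13 - (-8) = 21
d = sqrt((-22)² + 21²) = sqrt(484 + 441) = sqrt(925) = 30.41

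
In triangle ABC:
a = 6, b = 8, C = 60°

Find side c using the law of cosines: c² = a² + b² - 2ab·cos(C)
c² = 6² + 8² - 2·6·8·cos(60°)
c² = 36 + 64 - 96·0.5000 = 52
c = √52 = 7.211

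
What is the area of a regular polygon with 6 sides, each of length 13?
For a regular 6-gon with side length s = 13:
Apothem a = s / (2*tan(pi/6)) = 13 / (2*tan(pi/6)) ≈ 11.2583
Perimeter P = 6 * 13 = 78
Area = (1/2) * P * a = (1/2) * 78 * 11.2583 = 439.07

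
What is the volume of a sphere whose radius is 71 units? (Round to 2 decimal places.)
Volume = (4/3) * pi * r³
Volume = (4/3) * pi * 71³
Volume = (4/3) * pi * 357911
Volume = 1499214.09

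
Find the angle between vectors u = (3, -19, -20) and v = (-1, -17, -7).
u·v = 460, |u|² = 770, |v|² = 339
cos θ = 460/√261030 ≈ 0.9004
θ ≈ 25.8°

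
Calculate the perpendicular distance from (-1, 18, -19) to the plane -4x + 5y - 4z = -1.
d = |(-4)(-1) + 5(18) + (-4)(-19) - (-1)| / √((-4)² + 5² + (-4)²) = 171/√57 = 22.65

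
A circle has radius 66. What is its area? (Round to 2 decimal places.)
Area = pi * r²
Area = pi * 66²
Area = pi * 4356
Area = 13684.78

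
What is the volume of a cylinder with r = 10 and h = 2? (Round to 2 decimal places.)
Volume = pi * r² * h
Volume = pi * 10² * 2
Volume = pi * 100 * 2
Volume = pi * 200
Volume = 628.32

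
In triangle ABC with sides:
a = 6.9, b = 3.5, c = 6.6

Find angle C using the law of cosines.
cos(C) = (a² + b² - c²)/(2ab)
cos(C) = (6.9² + 3.5² - 6.6²)/(2·6.9·3.5) = 16.3/48.3 = 0.337474
C = arccos(0.337474) = 70.28°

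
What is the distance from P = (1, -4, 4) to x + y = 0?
d = |1(1) + 1(-4) + 0(4) - (0)| / √(1² + 1² + 0²) = 3/√2 = 2.121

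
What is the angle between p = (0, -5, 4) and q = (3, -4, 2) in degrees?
p·q = 28, |p|² = 41, |q|² = 29
cos θ = 28/√1189 ≈ 0.812
θ ≈ 35.71°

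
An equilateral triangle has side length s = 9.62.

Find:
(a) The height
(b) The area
(a) Height h = s·√3/2 = 9.62·√3/2 = 8.331
(b) Area = (√3/4)·s² = (√3/4)·9.62² = (√3/4)·92.5444 = 40.07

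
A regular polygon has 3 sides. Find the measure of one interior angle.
Interior angle of a regular n-gon = (n-2)*180/n
Interior angle = (3-2)*180/3
Interior angle = 1*180/3
Interior angle = 180/3
Interior angle = 60 degrees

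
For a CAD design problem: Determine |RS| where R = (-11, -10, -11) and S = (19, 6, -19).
d = √[(30)² + (16)² + (-8)²] = √1220 = 34.93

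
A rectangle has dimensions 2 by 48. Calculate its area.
Area = length * width
Area = 2 * 48
Area = 96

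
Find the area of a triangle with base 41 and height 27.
Area = (1/2) * base * height
Area = (1/2) * 41 * 27
Area = 553.50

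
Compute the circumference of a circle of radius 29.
Circumference = 2 * pi * r
Circumference = 2 * pi * 29
Circumference = 182.21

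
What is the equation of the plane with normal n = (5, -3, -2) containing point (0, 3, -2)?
d = n·P = (5)(0) + (-3)(3) + (-2)(-2) = -5
Plane: 5x - 3y - 2z = -5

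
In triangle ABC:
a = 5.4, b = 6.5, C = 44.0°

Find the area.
Using A = ½ab·sin(C):
A = ½·5.4·6.5·sin(44.0°) = ½·35.1·0.694658 = 12.19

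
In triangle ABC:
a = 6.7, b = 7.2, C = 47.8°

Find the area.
Using A = ½ab·sin(C):
A = ½·6.7·7.2·sin(47.8°) = ½·48.24·0.740805 = 17.87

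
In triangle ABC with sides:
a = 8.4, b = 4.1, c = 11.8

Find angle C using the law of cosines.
cos(C) = (a² + b² - c²)/(2ab)
cos(C) = (8.4² + 4.1² - 11.8²)/(2·8.4·4.1) = -51.87/68.88 = -0.753049
C = arccos(-0.753049) = 138.9°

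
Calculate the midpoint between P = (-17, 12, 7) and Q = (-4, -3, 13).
Midpoint = ((-17-4)/2, (12-3)/2, (7+13)/2) = (-10.5, 4.5, 10)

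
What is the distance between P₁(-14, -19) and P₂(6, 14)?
Using the distance formula: d = sqrt((x₂-x₁)² + (y₂-y₁)²)
dx = 6 - (-14) = 20
dy = 14 - (-19) = 33
d = sqrt(20² + 33²) = sqrt(400 + 1089) = sqrt(1489) = 38.59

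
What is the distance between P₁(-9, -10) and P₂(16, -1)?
Using the distance formula: d = sqrt((x₂-x₁)² + (y₂-y₁)²)
dx = 16 - (-9) = 25
dy = (-1) - (-10) = 9
d = sqrt(25² + 9²) = sqrt(625 + 81) = sqrt(706) = 26.57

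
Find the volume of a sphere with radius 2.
Volume = (4/3) * pi * r³
Volume = (4/3) * pi * 2³
Volume = (4/3) * pi * 8
Volume = 33.51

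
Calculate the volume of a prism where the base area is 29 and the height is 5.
Volume = base area * height
Volume = 29 * 5
Volume = 145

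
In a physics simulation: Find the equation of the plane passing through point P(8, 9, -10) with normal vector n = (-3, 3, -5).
d = n·P = (-3)(8) + (3)(9) + (-5)(-10) = 53
Plane: -3x + 3y - 5z = 53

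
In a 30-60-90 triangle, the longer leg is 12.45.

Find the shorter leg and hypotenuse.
In a 30-60-90 triangle, sides are in ratio 1 : √3 : 2.
Long leg = short leg·√3  →  short leg = 12.45/√3 = 7.188
Hypotenuse = 2·(short leg) = 2·12.45/√3 = 14.38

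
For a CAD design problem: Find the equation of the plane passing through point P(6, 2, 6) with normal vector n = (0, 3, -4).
d = n·P = (0)(6) + (3)(2) + (-4)(6) = -18
Plane: 3y - 4z = -18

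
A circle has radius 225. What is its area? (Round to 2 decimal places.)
Area = pi * r²
Area = pi * 225²
Area = pi * 50625
Area = 159043.13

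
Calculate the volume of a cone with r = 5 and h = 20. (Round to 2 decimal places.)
Volume = (1/3) * pi * r² * h
Volume = (1/3) * pi * 5² * 20
Volume = (1/3) * pi * 25 * 20
Volume = (1/3) * pi * 500
Volume = 523.60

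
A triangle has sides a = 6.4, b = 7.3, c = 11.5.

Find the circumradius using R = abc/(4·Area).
s = (a+b+c)/2 = 12.6
Area = √(s(s-a)(s-b)(s-c)) = √(12.6·6.2·5.3·1.1) = 21.341
R = abc/(4·Area) = (6.4·7.3·11.5)/(4·21.341) = 537.28/85.364 = 6.294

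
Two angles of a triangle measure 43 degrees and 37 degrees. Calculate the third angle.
Sum of angles in a triangle = 180 degrees
Third angle = 180 - 43 - 37
Third angle = 100 degrees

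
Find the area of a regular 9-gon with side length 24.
For a regular 9-gon with side length s = 24:
Apothem a = s / (2*tan(pi/9)) = 24 / (2*tan(pi/9)) ≈ 32.9697
Perimeter P = 9 * 24 = 216
Area = (1/2) * P * a = (1/2) * 216 * 32.9697 = 3560.73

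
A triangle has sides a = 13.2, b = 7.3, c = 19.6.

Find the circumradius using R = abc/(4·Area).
s = (a+b+c)/2 = 20.05
Area = √(s(s-a)(s-b)(s-c)) = √(20.05·6.85·12.75·0.45) = 28.0714
R = abc/(4·Area) = (13.2·7.3·19.6)/(4·28.0714) = 1888.656/112.2856 = 16.82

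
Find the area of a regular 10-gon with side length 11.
For a regular 10-gon with side length s = 11:
Apothem a = s / (2*tan(pi/10)) = 11 / (2*tan(pi/10)) ≈ 16.9273
Perimeter P = 10 * 11 = 110
Area = (1/2) * P * a = (1/2) * 110 * 16.9273 = 931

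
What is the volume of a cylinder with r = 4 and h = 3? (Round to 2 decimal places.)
Volume = pi * r² * h
Volume = pi * 4² * 3
Volume = pi * 16 * 3
Volume = pi * 48
Volume = 150.80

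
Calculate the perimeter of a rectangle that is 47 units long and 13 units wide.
Perimeter = 2 * (length + width)
Perimeter = 2 * (47 + 13)
Perimeter = 2 * 60
Perimeter = 120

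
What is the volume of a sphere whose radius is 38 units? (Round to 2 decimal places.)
Volume = (4/3) * pi * r³
Volume = (4/3) * pi * 38³
Volume = (4/3) * pi * 54872
Volume = 229847.30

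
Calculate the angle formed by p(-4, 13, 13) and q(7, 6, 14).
p·q = 232, |p|² = 354, |q|² = 281
cos θ = 232/√99474 ≈ 0.7356
θ ≈ 42.64°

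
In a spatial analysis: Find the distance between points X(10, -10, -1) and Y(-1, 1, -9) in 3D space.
d = √[(-11)² + (11)² + (-8)²] = √306 = 17.49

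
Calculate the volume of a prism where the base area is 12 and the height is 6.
Volume = base area * height
Volume = 12 * 6
Volume = 72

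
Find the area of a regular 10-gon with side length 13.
For a regular 10-gon with side length s = 13:
Apothem a = s / (2*tan(pi/10)) = 13 / (2*tan(pi/10)) ≈ 20.0049
Perimeter P = 10 * 13 = 130
Area = (1/2) * P * a = (1/2) * 130 * 20.0049 = 1300.32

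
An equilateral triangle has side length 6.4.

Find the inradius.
For an equilateral triangle, r = s/(2√3) where s is the side.
r = 6.4/(2√3) = 6.4/3.464102 = 1.848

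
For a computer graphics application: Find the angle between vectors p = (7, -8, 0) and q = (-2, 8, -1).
p·q = -78, |p|² = 113, |q|² = 69
cos θ = -78/√7797 ≈ -0.8833
θ ≈ 152.0°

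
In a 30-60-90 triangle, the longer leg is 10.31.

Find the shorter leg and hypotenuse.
In a 30-60-90 triangle, sides are in ratio 1 : √3 : 2.
Long leg = short leg·√3  →  short leg = 10.31/√3 = 5.952
Hypotenuse = 2·(short leg) = 2·10.31/√3 = 11.9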